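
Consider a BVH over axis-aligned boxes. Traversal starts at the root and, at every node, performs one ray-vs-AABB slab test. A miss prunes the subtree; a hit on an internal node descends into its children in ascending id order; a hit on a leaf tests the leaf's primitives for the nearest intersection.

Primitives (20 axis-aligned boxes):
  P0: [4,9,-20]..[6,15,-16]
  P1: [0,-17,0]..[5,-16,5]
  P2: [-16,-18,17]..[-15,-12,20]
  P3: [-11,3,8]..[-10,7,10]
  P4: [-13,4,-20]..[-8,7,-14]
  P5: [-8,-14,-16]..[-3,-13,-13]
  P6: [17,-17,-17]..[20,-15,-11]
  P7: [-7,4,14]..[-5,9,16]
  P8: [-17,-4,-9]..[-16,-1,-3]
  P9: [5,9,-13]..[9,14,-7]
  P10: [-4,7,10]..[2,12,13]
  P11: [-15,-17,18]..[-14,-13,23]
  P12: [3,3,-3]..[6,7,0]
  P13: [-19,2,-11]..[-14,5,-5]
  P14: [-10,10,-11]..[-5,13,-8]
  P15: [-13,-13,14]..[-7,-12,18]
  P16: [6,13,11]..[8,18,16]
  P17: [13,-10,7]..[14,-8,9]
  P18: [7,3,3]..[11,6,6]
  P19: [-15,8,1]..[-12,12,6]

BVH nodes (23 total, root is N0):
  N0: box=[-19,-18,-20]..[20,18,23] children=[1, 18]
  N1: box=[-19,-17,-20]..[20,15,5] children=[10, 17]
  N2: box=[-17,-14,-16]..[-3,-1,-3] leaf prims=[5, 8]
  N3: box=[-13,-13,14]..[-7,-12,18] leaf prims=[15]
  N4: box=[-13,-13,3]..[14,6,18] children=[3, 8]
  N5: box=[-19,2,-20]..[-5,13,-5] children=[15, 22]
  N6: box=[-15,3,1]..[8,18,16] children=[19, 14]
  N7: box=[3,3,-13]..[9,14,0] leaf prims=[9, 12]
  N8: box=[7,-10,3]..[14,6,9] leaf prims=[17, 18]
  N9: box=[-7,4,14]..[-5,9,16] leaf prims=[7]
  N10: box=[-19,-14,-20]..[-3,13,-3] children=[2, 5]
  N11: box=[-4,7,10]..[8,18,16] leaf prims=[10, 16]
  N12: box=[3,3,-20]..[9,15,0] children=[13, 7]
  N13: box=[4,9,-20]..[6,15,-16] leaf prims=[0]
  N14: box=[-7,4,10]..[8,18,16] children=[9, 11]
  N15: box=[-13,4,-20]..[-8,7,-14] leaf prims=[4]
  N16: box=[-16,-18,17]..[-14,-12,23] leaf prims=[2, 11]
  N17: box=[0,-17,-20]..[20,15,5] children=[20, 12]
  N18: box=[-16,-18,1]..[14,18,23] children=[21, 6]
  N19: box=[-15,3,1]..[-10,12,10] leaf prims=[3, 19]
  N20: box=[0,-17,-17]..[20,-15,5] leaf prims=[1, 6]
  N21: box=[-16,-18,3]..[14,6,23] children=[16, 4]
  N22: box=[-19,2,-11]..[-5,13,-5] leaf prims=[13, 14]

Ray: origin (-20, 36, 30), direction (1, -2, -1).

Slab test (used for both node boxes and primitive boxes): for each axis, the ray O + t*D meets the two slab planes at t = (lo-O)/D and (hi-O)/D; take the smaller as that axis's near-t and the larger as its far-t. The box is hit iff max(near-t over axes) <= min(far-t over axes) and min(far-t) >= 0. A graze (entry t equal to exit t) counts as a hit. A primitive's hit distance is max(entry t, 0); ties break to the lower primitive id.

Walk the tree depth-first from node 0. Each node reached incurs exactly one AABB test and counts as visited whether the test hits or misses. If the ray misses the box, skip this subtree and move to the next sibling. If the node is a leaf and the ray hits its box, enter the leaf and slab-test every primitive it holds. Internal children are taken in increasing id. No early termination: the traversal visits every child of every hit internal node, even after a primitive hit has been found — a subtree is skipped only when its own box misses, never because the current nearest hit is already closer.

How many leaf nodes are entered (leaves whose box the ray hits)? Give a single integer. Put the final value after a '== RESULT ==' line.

Walk:
N0 x:[1,40] y:[9,27] z:[7,50] -> hit [9,27], descend [1, 18]
  N1 x:[1,40] y:[21/2,53/2] z:[25,50] -> hit [25,53/2], descend [10, 17]
    N10 x:[1,17] y:[23/2,25] z:[33,50] -> miss, prune
    N17 x:[20,40] y:[21/2,53/2] z:[25,50] -> hit [25,53/2], descend [12, 20]
      N12 x:[23,29] y:[21/2,33/2] z:[30,50] -> miss, prune
      N20 x:[20,40] y:[51/2,53/2] z:[25,47] -> hit [51/2,53/2] leaf, test {P1(miss), P6(miss)}
  N18 x:[4,34] y:[9,27] z:[7,29] -> hit [9,27], descend [6, 21]
    N6 x:[5,28] y:[9,33/2] z:[14,29] -> hit [14,33/2], descend [14, 19]
      N14 x:[13,28] y:[9,16] z:[14,20] -> hit [14,16], descend [9, 11]
        N9 x:[13,15] y:[27/2,16] z:[14,16] -> hit [14,15] leaf, test {P7@t=14}
        N11 x:[16,28] y:[9,29/2] z:[14,20] -> miss, prune
      N19 x:[5,10] y:[12,33/2] z:[20,29] -> miss, prune
    N21 x:[4,34] y:[15,27] z:[7,27] -> hit [15,27], descend [4, 16]
      N4 x:[7,34] y:[15,49/2] z:[12,27] -> hit [15,49/2], descend [3, 8]
        N3 x:[7,13] y:[24,49/2] z:[12,16] -> miss, prune
        N8 x:[27,34] y:[15,23] z:[21,27] -> miss, prune
      N16 x:[4,6] y:[24,27] z:[7,13] -> miss, prune

17 AABB tests over nodes [0, 1, 10, 17, 12, 20, 18, 6, 14, 9, 11, 19, 21, 4, 3, 8, 16]; 2 leaves entered; closest P7.

== RESULT ==
2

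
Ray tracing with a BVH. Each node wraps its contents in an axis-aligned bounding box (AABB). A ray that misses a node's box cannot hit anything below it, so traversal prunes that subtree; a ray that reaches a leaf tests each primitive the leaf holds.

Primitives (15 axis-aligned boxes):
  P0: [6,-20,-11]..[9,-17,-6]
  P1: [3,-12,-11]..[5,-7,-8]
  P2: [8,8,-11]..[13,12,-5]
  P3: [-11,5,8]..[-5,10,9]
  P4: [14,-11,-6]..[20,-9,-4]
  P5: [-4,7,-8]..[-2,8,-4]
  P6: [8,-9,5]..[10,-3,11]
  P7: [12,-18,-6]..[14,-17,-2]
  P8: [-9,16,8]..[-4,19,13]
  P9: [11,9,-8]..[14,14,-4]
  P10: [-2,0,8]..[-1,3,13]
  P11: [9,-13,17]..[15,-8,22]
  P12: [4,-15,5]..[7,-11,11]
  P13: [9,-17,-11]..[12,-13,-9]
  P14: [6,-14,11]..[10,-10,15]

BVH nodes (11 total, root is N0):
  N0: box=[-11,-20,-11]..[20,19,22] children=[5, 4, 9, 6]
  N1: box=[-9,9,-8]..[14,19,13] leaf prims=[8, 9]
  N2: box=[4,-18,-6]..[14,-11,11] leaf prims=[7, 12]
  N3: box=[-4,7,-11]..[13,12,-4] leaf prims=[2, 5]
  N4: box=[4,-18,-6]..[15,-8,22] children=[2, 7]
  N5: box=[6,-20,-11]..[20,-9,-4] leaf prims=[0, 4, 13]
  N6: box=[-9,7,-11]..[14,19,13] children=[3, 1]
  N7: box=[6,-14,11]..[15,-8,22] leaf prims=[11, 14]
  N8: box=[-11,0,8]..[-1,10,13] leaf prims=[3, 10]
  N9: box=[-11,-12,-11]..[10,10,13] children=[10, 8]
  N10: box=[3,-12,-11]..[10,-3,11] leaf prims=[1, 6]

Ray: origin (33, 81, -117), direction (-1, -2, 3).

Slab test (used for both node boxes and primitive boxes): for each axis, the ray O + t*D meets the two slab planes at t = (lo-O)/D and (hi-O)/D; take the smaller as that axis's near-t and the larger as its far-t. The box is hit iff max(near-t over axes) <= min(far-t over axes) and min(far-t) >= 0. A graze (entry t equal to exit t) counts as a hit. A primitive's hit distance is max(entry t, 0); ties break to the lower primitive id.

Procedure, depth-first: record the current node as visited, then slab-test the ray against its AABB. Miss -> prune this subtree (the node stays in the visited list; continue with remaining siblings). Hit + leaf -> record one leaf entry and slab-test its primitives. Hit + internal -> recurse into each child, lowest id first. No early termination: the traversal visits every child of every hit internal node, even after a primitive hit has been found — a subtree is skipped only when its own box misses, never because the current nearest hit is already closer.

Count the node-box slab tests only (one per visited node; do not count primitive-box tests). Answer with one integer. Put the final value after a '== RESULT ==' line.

Trace the traversal:
N0 x:[13,44] y:[31,101/2] z:[106/3,139/3] -> hit [106/3,44], descend [4, 5, 6, 9]
  N4 x:[18,29] y:[89/2,99/2] z:[37,139/3] -> miss, prune
  N5 x:[13,27] y:[45,101/2] z:[106/3,113/3] -> miss, prune
  N6 x:[19,42] y:[31,37] z:[106/3,130/3] -> hit [106/3,37], descend [1, 3]
    N1 x:[19,42] y:[31,36] z:[109/3,130/3] -> miss, prune
    N3 x:[20,37] y:[69/2,37] z:[106/3,113/3] -> hit [106/3,37] leaf, test {P2(miss), P5@t=73/2}
  N9 x:[23,44] y:[71/2,93/2] z:[106/3,130/3] -> hit [71/2,130/3], descend [8, 10]
    N8 x:[34,44] y:[71/2,81/2] z:[125/3,130/3] -> miss, prune
    N10 x:[23,30] y:[42,93/2] z:[106/3,128/3] -> miss, prune

9 AABB tests over nodes [0, 4, 5, 6, 1, 3, 9, 8, 10]; 1 leaf entered; closest P5.

== RESULT ==
9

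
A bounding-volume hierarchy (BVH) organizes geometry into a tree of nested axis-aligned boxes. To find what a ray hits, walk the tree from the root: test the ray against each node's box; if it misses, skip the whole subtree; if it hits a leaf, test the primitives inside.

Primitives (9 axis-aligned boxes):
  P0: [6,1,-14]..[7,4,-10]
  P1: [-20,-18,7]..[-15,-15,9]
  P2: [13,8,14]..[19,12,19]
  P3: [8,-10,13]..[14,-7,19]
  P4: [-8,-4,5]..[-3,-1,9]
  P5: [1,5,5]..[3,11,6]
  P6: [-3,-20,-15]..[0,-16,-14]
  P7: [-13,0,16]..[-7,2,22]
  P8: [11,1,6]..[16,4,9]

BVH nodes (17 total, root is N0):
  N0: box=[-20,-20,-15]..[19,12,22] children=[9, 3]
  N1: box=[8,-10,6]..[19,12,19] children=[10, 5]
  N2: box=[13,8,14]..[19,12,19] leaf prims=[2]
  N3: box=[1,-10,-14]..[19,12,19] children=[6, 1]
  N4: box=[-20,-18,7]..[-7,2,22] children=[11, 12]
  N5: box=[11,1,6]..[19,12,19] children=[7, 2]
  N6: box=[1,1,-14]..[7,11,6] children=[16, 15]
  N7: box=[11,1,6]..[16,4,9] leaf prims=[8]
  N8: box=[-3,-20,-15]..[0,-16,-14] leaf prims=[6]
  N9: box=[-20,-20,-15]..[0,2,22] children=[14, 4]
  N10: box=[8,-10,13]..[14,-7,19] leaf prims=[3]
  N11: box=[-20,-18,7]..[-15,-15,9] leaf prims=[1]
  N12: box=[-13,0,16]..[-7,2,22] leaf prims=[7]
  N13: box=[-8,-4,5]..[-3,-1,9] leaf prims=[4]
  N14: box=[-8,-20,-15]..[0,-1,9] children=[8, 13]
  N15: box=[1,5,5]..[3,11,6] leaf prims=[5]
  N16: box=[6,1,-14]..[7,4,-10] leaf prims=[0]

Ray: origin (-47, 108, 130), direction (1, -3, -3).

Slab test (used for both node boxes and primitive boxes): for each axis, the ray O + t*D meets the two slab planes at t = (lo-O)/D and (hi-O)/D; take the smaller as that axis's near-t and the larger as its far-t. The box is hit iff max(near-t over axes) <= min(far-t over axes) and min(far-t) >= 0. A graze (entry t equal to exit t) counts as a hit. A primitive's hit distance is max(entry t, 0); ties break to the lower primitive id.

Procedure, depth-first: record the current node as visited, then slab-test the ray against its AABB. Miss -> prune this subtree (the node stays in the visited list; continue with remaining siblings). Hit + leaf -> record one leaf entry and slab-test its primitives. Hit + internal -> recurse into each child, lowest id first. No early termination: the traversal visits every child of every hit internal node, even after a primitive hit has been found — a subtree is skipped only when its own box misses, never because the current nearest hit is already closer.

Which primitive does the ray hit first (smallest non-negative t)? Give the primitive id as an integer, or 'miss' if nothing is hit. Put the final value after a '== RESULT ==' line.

Walk:
N0 x:[27,66] y:[32,128/3] z:[36,145/3] -> hit [36,128/3], descend [3, 9]
  N3 x:[48,66] y:[32,118/3] z:[37,48] -> miss, prune
  N9 x:[27,47] y:[106/3,128/3] z:[36,145/3] -> hit [36,128/3], descend [4, 14]
    N4 x:[27,40] y:[106/3,42] z:[36,41] -> hit [36,40], descend [11, 12]
      N11 x:[27,32] y:[41,42] z:[121/3,41] -> miss, prune
      N12 x:[34,40] y:[106/3,36] z:[36,38] -> hit [36,36] leaf, test {P7@t=36}
    N14 x:[39,47] y:[109/3,128/3] z:[121/3,145/3] -> hit [121/3,128/3], descend [8, 13]
      N8 x:[44,47] y:[124/3,128/3] z:[48,145/3] -> miss, prune
      N13 x:[39,44] y:[109/3,112/3] z:[121/3,125/3] -> miss, prune

9 AABB tests over nodes [0, 3, 9, 4, 11, 12, 14, 8, 13]; 1 leaf entered; closest P7.

== RESULT ==
7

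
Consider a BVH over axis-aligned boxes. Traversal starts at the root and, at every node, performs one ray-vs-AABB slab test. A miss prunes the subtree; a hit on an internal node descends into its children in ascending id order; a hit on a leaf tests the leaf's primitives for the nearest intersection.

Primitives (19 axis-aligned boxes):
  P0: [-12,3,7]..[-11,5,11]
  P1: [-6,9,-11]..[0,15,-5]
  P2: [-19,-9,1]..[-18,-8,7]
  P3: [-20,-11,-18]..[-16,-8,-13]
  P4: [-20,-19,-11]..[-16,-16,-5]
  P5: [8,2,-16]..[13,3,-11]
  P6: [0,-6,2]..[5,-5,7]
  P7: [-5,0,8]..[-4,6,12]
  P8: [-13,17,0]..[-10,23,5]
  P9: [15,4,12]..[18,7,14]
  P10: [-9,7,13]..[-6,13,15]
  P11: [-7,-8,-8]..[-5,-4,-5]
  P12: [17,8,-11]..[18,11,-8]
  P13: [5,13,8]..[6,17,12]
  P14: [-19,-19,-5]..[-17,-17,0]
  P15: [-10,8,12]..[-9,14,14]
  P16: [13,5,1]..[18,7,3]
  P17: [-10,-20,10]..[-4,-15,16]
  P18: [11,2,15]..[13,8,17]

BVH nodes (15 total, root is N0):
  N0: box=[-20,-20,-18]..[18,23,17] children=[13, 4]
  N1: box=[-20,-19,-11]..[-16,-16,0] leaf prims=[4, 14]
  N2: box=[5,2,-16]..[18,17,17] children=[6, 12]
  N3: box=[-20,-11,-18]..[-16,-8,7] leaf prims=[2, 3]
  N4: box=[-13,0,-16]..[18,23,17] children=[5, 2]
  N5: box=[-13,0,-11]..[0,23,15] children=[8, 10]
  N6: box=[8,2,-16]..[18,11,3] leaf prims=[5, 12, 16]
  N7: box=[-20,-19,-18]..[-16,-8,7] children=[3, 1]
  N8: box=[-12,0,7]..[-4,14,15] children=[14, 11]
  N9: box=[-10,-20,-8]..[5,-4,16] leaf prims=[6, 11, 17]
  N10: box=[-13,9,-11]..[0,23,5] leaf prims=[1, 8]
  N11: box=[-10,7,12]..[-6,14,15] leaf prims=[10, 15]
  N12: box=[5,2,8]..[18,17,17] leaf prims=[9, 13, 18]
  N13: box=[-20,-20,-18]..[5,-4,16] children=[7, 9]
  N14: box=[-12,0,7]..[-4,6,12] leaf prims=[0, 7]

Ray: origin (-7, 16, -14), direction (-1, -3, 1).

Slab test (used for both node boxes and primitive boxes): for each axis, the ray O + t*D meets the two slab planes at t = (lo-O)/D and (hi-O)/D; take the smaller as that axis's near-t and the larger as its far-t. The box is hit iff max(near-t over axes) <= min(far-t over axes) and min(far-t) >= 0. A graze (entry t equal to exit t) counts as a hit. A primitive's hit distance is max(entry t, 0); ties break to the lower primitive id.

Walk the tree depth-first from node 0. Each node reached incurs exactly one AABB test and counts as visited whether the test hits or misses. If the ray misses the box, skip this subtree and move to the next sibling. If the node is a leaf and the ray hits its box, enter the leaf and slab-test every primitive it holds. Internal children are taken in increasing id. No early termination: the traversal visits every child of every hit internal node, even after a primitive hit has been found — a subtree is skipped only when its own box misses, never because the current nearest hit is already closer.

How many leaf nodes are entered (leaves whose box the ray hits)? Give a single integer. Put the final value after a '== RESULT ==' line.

Traverse from the root:
N0 x:[-25,13] y:[-7/3,12] z:[-4,31] -> hit [-7/3,12], descend [4, 13]
  N4 x:[-25,6] y:[-7/3,16/3] z:[-2,31] -> hit [-2,16/3], descend [2, 5]
    N2 x:[-25,-12] y:[-1/3,14/3] z:[-2,31] -> miss, prune
    N5 x:[-7,6] y:[-7/3,16/3] z:[3,29] -> hit [3,16/3], descend [8, 10]
      N8 x:[-3,5] y:[2/3,16/3] z:[21,29] -> miss, prune
      N10 x:[-7,6] y:[-7/3,7/3] z:[3,19] -> miss, prune
  N13 x:[-12,13] y:[20/3,12] z:[-4,30] -> hit [20/3,12], descend [7, 9]
    N7 x:[9,13] y:[8,35/3] z:[-4,21] -> hit [9,35/3], descend [1, 3]
      N1 x:[9,13] y:[32/3,35/3] z:[3,14] -> hit [32/3,35/3] leaf, test {P4(miss), P14@t=11}
      N3 x:[9,13] y:[8,9] z:[-4,21] -> hit [9,9] leaf, test {P2(miss), P3(miss)}
    N9 x:[-12,3] y:[20/3,12] z:[6,30] -> miss, prune

Visited [0, 4, 2, 5, 8, 10, 13, 7, 1, 3, 9]. Tests: 11 box, 2 leaf. Nearest: P14.

== RESULT ==
2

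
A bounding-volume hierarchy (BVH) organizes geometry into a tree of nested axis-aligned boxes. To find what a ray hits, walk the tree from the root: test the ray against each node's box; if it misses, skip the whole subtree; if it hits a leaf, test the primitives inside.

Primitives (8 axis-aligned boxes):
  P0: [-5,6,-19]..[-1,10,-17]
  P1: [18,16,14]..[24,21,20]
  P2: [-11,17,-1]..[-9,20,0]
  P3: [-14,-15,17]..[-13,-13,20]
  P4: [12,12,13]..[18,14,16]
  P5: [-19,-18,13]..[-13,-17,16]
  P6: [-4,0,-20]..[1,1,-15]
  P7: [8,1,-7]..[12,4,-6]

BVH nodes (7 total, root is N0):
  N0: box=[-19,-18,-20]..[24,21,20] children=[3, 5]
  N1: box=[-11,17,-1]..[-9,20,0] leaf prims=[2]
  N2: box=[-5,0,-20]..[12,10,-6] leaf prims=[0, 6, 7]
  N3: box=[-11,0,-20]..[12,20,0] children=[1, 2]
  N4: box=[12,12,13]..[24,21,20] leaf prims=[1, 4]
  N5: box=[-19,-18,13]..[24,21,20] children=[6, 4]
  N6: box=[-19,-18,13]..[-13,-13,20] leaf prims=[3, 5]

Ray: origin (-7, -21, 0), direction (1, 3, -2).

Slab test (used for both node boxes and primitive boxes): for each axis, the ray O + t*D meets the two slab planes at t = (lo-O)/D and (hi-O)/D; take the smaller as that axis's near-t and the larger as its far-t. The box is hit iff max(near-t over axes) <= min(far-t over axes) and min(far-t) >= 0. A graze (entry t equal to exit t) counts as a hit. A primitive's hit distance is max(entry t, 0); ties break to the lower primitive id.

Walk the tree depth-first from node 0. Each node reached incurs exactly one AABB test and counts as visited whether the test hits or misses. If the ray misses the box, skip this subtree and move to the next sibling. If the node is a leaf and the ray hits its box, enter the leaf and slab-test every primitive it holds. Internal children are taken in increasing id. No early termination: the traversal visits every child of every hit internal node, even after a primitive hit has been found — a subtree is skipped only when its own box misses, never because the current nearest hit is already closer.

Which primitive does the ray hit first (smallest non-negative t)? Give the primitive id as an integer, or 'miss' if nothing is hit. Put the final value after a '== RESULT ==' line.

Walk:
N0 x:[-12,31] y:[1,14] z:[-10,10] -> hit [1,10], descend [3, 5]
  N3 x:[-4,19] y:[7,41/3] z:[0,10] -> hit [7,10], descend [1, 2]
    N1 x:[-4,-2] y:[38/3,41/3] z:[0,1/2] -> miss, prune
    N2 x:[2,19] y:[7,31/3] z:[3,10] -> hit [7,10] leaf, test {P0(miss), P6(miss), P7(miss)}
  N5 x:[-12,31] y:[1,14] z:[-10,-13/2] -> miss, prune

5 AABB tests over nodes [0, 3, 1, 2, 5]; 1 leaf entered; closest miss.

== RESULT ==
miss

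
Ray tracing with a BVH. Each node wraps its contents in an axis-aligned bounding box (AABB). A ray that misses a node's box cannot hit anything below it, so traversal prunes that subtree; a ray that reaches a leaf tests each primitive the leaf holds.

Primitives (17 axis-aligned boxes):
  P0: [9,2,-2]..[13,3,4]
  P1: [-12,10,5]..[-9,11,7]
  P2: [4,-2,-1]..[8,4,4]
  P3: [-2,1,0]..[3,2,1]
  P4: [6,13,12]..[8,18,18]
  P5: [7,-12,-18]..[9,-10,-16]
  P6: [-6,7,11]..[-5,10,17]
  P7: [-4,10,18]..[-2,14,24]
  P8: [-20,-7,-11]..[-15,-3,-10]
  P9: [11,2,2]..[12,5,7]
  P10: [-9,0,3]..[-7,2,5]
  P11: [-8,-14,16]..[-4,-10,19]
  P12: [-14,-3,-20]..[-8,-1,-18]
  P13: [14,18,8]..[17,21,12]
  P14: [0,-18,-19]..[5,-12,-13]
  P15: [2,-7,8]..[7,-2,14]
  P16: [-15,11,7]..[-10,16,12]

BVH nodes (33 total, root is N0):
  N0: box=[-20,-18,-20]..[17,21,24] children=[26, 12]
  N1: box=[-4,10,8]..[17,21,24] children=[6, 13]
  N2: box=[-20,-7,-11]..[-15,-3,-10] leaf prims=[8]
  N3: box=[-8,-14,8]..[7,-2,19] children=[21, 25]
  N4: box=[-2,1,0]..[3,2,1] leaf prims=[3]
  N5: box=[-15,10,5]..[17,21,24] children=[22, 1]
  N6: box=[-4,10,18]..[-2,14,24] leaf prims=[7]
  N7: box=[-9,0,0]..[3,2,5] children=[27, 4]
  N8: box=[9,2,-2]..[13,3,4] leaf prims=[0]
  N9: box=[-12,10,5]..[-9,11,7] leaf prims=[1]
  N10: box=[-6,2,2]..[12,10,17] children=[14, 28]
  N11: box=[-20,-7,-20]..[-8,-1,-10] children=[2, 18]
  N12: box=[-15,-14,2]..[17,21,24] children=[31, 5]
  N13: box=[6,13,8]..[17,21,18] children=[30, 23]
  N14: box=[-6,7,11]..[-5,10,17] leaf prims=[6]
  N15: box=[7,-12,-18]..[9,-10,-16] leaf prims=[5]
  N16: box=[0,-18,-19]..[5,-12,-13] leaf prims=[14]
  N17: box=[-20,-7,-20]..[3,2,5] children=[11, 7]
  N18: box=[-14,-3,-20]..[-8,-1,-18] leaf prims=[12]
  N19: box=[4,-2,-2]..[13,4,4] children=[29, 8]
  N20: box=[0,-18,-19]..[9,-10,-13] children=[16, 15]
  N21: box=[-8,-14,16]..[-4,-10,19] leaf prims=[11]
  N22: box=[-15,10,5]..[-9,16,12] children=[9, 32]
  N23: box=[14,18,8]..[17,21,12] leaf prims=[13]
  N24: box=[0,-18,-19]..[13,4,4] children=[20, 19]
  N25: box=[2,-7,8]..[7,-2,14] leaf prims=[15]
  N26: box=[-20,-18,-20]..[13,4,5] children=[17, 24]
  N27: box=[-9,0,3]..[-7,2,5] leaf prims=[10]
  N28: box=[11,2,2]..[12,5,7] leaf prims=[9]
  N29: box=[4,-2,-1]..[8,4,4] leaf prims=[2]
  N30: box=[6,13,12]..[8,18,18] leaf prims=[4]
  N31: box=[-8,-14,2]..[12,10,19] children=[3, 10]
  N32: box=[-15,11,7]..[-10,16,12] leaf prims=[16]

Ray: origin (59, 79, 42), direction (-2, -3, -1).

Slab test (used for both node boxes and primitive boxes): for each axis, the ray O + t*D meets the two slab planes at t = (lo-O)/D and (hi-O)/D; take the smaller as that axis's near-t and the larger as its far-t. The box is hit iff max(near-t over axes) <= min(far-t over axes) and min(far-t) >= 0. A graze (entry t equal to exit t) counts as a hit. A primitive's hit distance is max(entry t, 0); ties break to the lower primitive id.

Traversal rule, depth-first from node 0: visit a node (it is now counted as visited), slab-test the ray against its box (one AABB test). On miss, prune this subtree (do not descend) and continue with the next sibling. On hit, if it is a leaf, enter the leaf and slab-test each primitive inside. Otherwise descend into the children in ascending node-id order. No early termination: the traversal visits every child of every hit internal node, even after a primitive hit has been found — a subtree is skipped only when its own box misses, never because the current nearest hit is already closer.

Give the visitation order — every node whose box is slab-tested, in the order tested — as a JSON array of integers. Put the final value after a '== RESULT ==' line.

Walk:
N0 x:[21,79/2] y:[58/3,97/3] z:[18,62] -> hit [21,97/3], descend [12, 26]
  N12 x:[21,37] y:[58/3,31] z:[18,40] -> hit [21,31], descend [5, 31]
    N5 x:[21,37] y:[58/3,23] z:[18,37] -> hit [21,23], descend [1, 22]
      N1 x:[21,63/2] y:[58/3,23] z:[18,34] -> hit [21,23], descend [6, 13]
        N6 x:[61/2,63/2] y:[65/3,23] z:[18,24] -> miss, prune
        N13 x:[21,53/2] y:[58/3,22] z:[24,34] -> miss, prune
      N22 x:[34,37] y:[21,23] z:[30,37] -> miss, prune
    N31 x:[47/2,67/2] y:[23,31] z:[23,40] -> hit [47/2,31], descend [3, 10]
      N3 x:[26,67/2] y:[27,31] z:[23,34] -> hit [27,31], descend [21, 25]
        N21 x:[63/2,67/2] y:[89/3,31] z:[23,26] -> miss, prune
        N25 x:[26,57/2] y:[27,86/3] z:[28,34] -> hit [28,57/2] leaf, test {P15@t=28}
      N10 x:[47/2,65/2] y:[23,77/3] z:[25,40] -> hit [25,77/3], descend [14, 28]
        N14 x:[32,65/2] y:[23,24] z:[25,31] -> miss, prune
        N28 x:[47/2,24] y:[74/3,77/3] z:[35,40] -> miss, prune
  N26 x:[23,79/2] y:[25,97/3] z:[37,62] -> miss, prune

Summary -> nodes [0, 12, 5, 1, 6, 13, 22, 31, 3, 21, 25, 10, 14, 28, 26]; box-tests=15; leaf-entries=1; first=P15

== RESULT ==
[0, 12, 5, 1, 6, 13, 22, 31, 3, 21, 25, 10, 14, 28, 26]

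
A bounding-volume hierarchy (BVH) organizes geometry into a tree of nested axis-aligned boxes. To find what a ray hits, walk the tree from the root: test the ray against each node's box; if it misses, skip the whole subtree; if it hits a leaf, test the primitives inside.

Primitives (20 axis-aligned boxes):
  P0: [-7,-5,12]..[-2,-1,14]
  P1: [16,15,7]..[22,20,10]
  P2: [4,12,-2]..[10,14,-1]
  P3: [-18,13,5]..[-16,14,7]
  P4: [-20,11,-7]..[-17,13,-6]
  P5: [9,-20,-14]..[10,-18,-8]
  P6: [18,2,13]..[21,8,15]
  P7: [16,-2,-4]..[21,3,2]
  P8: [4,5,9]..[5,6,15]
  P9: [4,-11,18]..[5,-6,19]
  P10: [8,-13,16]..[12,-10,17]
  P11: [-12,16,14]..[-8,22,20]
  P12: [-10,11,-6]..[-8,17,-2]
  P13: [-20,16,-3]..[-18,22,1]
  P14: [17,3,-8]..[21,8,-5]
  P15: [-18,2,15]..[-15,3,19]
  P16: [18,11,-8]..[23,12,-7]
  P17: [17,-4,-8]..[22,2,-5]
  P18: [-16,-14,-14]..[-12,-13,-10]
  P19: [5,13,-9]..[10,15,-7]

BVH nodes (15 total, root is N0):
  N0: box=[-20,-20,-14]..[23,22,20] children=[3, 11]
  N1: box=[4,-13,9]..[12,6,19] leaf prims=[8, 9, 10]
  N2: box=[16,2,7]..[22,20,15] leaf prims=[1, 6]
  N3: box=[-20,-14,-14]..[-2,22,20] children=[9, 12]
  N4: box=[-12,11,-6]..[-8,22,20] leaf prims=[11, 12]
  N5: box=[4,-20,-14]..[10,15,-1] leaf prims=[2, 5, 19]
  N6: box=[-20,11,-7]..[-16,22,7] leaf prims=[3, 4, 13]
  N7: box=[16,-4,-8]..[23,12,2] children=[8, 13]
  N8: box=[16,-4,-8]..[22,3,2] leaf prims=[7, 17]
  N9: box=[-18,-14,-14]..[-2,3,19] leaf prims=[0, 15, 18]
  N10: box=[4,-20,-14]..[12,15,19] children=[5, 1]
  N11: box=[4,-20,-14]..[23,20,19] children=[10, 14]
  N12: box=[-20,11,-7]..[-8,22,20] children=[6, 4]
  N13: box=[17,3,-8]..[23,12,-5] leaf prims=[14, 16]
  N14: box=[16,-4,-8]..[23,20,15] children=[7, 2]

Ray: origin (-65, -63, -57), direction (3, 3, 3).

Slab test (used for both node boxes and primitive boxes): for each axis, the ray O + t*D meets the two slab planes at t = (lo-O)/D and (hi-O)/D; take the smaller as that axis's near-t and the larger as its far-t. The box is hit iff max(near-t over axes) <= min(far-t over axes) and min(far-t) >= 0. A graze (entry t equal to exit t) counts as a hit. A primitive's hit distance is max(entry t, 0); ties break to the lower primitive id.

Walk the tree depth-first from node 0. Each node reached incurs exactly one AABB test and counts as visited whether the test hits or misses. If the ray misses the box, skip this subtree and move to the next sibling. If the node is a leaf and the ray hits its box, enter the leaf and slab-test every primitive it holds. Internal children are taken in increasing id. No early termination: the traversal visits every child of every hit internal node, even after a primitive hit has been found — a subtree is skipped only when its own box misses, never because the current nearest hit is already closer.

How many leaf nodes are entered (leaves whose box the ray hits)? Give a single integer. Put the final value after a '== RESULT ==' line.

Trace the traversal:
N0 x:[15,88/3] y:[43/3,85/3] z:[43/3,77/3] -> hit [15,77/3], descend [3, 11]
  N3 x:[15,21] y:[49/3,85/3] z:[43/3,77/3] -> hit [49/3,21], descend [9, 12]
    N9 x:[47/3,21] y:[49/3,22] z:[43/3,76/3] -> hit [49/3,21] leaf, test {P0(miss), P15(miss), P18(miss)}
    N12 x:[15,19] y:[74/3,85/3] z:[50/3,77/3] -> miss, prune
  N11 x:[23,88/3] y:[43/3,83/3] z:[43/3,76/3] -> hit [23,76/3], descend [10, 14]
    N10 x:[23,77/3] y:[43/3,26] z:[43/3,76/3] -> hit [23,76/3], descend [1, 5]
      N1 x:[23,77/3] y:[50/3,23] z:[22,76/3] -> hit [23,23] leaf, test {P8@t=23, P9(miss), P10(miss)}
      N5 x:[23,25] y:[43/3,26] z:[43/3,56/3] -> miss, prune
    N14 x:[27,88/3] y:[59/3,83/3] z:[49/3,24] -> miss, prune

9 AABB tests over nodes [0, 3, 9, 12, 11, 10, 1, 5, 14]; 2 leaves entered; closest P8.

== RESULT ==
2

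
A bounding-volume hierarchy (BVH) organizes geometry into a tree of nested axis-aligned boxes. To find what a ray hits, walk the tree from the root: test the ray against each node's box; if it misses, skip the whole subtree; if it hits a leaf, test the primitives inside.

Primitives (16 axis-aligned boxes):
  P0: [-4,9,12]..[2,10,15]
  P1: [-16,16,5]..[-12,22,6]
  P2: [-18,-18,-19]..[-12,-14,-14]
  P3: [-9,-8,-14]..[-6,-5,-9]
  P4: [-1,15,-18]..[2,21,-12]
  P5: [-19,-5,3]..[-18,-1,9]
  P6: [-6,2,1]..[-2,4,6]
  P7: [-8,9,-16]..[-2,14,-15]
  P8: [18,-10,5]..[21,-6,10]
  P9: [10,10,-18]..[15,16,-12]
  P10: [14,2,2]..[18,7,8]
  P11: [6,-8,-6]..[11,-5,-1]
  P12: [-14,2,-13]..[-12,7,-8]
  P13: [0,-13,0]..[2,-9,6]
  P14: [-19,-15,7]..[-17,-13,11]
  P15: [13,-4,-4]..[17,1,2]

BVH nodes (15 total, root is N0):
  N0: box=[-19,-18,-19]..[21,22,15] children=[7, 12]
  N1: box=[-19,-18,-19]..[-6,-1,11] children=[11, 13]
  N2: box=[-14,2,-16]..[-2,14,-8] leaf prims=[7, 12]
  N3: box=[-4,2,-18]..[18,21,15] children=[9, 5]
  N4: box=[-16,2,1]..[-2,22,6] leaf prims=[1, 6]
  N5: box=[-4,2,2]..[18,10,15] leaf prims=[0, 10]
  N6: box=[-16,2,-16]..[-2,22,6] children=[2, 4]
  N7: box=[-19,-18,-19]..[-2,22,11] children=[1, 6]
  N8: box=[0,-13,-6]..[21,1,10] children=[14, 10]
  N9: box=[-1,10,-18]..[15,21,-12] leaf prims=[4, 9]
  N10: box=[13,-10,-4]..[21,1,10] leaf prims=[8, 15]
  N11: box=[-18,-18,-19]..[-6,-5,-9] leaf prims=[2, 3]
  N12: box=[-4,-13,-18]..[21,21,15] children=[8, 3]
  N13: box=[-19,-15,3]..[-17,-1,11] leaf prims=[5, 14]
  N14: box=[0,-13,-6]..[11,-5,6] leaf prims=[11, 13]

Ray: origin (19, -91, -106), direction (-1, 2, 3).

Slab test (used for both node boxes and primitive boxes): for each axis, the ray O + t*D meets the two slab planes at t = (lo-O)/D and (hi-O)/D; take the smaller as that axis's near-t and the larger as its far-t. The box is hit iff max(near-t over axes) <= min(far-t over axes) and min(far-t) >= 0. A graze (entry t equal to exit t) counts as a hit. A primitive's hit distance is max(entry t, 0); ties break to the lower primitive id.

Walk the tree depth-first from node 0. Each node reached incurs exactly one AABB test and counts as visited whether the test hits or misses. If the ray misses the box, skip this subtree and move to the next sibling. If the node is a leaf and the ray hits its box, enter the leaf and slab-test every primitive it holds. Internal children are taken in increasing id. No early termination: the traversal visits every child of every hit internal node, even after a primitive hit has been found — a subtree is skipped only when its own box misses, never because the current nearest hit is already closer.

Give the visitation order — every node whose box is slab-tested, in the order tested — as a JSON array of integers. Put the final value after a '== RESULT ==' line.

Traverse from the root:
N0 x:[-2,38] y:[73/2,113/2] z:[29,121/3] -> hit [73/2,38], descend [7, 12]
  N7 x:[21,38] y:[73/2,113/2] z:[29,39] -> hit [73/2,38], descend [1, 6]
    N1 x:[25,38] y:[73/2,45] z:[29,39] -> hit [73/2,38], descend [11, 13]
      N11 x:[25,37] y:[73/2,43] z:[29,97/3] -> miss, prune
      N13 x:[36,38] y:[38,45] z:[109/3,39] -> hit [38,38] leaf, test {P5(miss), P14@t=38}
    N6 x:[21,35] y:[93/2,113/2] z:[30,112/3] -> miss, prune
  N12 x:[-2,23] y:[39,56] z:[88/3,121/3] -> miss, prune

order=[0, 7, 1, 11, 13, 6, 12]  |boxes|=7  |leaves|=1  hit=P14

== RESULT ==
[0, 7, 1, 11, 13, 6, 12]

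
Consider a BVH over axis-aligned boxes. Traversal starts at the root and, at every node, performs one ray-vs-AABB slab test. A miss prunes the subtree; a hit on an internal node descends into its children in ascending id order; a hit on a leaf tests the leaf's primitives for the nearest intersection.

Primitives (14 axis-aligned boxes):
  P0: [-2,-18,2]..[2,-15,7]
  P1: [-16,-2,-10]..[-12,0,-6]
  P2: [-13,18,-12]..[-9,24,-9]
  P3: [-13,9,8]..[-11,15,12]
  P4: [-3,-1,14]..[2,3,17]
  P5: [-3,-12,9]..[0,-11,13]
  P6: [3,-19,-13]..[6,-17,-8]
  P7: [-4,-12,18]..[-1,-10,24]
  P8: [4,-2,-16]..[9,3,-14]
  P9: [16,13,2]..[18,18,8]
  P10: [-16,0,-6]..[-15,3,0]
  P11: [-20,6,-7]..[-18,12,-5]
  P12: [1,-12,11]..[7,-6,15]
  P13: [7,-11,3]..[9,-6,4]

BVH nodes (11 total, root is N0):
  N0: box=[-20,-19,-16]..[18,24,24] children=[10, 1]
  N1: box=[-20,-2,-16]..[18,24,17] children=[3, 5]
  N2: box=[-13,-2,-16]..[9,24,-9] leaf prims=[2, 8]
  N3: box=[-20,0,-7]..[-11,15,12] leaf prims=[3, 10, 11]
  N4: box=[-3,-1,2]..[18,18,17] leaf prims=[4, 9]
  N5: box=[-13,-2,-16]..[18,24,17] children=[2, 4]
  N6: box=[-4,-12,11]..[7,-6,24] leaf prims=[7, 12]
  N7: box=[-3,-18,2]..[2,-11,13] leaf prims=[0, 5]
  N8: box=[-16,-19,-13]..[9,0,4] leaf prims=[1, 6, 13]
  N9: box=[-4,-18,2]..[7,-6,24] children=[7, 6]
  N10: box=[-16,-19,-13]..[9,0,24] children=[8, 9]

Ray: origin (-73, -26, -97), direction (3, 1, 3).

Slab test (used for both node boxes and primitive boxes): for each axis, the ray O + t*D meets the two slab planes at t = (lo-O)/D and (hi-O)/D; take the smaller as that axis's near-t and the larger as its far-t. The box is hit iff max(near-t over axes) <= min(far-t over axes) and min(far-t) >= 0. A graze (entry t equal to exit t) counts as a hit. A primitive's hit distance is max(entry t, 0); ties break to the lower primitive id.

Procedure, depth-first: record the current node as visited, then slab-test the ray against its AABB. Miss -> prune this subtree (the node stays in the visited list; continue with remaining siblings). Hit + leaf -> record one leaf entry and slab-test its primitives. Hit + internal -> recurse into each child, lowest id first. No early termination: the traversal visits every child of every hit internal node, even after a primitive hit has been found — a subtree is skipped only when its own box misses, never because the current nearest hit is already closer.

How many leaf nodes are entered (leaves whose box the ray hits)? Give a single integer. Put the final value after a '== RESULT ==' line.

Walk:
N0 x:[53/3,91/3] y:[7,50] z:[27,121/3] -> hit [27,91/3], descend [1, 10]
  N1 x:[53/3,91/3] y:[24,50] z:[27,38] -> hit [27,91/3], descend [3, 5]
    N3 x:[53/3,62/3] y:[26,41] z:[30,109/3] -> miss, prune
    N5 x:[20,91/3] y:[24,50] z:[27,38] -> hit [27,91/3], descend [2, 4]
      N2 x:[20,82/3] y:[24,50] z:[27,88/3] -> hit [27,82/3] leaf, test {P2(miss), P8@t=27}
      N4 x:[70/3,91/3] y:[25,44] z:[33,38] -> miss, prune
  N10 x:[19,82/3] y:[7,26] z:[28,121/3] -> miss, prune

Summary -> nodes [0, 1, 3, 5, 2, 4, 10]; box-tests=7; leaf-entries=1; first=P8

== RESULT ==
1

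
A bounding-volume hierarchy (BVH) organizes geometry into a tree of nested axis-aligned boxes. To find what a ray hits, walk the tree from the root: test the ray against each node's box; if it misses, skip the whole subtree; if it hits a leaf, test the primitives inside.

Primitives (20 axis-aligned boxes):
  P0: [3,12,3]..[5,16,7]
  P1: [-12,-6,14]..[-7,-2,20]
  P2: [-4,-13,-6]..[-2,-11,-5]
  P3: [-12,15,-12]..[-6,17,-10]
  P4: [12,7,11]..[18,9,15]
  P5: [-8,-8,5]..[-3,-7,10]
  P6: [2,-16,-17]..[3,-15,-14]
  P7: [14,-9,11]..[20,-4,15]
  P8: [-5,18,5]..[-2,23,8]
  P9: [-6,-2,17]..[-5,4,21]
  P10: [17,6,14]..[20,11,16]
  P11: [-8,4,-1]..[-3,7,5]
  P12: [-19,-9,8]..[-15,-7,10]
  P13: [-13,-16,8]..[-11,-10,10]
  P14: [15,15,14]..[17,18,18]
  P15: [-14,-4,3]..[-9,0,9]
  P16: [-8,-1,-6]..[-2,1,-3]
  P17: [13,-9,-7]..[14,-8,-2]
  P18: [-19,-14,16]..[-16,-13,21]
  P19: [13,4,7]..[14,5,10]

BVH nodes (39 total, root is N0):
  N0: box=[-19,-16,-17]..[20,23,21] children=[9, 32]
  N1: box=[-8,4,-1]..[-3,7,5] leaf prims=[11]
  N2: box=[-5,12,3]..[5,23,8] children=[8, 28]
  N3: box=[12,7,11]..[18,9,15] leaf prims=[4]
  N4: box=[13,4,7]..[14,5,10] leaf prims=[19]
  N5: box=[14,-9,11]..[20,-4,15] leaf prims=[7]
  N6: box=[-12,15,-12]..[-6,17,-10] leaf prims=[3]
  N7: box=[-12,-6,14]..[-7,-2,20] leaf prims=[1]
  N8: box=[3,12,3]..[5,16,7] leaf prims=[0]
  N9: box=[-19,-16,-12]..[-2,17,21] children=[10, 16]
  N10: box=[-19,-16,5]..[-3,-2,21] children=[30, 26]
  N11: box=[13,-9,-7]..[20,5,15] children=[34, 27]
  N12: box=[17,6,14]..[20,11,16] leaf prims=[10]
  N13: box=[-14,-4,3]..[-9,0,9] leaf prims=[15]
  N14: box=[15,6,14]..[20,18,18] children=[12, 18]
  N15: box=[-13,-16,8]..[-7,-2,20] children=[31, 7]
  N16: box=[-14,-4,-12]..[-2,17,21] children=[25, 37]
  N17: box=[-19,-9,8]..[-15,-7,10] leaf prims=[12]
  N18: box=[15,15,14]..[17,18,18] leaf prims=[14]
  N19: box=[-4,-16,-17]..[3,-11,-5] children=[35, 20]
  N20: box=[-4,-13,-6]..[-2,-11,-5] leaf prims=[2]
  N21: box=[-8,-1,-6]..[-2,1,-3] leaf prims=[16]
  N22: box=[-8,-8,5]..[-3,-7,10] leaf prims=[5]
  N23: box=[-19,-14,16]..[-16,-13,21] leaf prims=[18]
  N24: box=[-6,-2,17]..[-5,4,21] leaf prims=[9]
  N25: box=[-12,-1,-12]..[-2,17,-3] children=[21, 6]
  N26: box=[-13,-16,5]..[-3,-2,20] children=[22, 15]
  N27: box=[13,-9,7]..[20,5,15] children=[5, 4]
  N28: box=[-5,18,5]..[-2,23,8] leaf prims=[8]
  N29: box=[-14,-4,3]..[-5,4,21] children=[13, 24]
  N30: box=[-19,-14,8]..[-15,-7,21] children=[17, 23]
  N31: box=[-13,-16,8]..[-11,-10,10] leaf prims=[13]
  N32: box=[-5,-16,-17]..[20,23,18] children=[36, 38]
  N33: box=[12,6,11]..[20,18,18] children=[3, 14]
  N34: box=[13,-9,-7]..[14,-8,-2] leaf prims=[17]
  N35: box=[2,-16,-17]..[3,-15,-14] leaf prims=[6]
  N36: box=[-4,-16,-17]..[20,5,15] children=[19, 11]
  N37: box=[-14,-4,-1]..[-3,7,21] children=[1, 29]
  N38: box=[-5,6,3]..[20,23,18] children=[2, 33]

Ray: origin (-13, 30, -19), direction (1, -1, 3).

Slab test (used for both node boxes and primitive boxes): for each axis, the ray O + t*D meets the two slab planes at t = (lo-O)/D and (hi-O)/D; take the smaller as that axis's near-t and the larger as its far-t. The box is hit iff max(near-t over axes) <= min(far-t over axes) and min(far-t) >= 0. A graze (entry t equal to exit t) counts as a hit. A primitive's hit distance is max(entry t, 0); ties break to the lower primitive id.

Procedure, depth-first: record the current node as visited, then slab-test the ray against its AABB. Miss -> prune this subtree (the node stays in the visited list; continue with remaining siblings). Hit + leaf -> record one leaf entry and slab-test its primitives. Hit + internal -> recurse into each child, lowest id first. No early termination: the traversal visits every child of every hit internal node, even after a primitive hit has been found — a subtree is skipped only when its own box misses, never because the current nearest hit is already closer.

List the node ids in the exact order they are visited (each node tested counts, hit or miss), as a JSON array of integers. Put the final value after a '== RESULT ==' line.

Walk:
N0 x:[-6,33] y:[7,46] z:[2/3,40/3] -> hit [7,40/3], descend [9, 32]
  N9 x:[-6,11] y:[13,46] z:[7/3,40/3] -> miss, prune
  N32 x:[8,33] y:[7,46] z:[2/3,37/3] -> hit [8,37/3], descend [36, 38]
    N36 x:[9,33] y:[25,46] z:[2/3,34/3] -> miss, prune
    N38 x:[8,33] y:[7,24] z:[22/3,37/3] -> hit [8,37/3], descend [2, 33]
      N2 x:[8,18] y:[7,18] z:[22/3,9] -> hit [8,9], descend [8, 28]
        N8 x:[16,18] y:[14,18] z:[22/3,26/3] -> miss, prune
        N28 x:[8,11] y:[7,12] z:[8,9] -> hit [8,9] leaf, test {P8@t=8}
      N33 x:[25,33] y:[12,24] z:[10,37/3] -> miss, prune

Visited [0, 9, 32, 36, 38, 2, 8, 28, 33]. Tests: 9 box, 1 leaf. Nearest: P8.

== RESULT ==
[0, 9, 32, 36, 38, 2, 8, 28, 33]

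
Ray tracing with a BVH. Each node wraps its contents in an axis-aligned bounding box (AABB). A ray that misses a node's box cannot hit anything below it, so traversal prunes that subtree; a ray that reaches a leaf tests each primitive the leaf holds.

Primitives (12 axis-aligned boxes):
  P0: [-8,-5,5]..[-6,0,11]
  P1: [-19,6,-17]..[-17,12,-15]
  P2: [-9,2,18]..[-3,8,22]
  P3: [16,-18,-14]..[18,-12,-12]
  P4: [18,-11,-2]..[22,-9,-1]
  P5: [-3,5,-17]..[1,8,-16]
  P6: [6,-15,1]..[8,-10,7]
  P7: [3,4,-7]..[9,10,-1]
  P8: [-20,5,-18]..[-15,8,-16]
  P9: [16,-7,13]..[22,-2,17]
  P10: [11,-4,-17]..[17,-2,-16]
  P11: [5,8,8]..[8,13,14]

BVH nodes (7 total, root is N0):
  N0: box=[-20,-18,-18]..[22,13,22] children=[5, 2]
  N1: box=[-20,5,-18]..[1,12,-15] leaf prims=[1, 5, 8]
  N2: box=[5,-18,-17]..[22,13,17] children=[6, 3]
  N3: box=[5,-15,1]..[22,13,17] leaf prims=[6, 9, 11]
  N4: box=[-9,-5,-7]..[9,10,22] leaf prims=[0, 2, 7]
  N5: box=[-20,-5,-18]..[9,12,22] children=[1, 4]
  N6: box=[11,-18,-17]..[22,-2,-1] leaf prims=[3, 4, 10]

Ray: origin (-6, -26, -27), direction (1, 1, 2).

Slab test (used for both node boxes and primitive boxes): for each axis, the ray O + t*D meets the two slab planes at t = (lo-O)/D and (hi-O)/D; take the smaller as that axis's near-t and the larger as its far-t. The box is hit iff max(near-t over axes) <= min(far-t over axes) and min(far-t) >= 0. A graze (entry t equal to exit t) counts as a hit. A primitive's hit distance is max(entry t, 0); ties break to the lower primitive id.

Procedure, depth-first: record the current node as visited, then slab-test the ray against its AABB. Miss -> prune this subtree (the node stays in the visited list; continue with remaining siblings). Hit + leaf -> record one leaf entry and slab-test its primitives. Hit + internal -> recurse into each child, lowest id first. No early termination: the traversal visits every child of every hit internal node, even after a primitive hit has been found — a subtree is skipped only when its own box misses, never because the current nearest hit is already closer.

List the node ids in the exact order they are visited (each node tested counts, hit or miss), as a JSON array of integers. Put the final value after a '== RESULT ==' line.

Trace the traversal:
N0 x:[-14,28] y:[8,39] z:[9/2,49/2] -> hit [8,49/2], descend [2, 5]
  N2 x:[11,28] y:[8,39] z:[5,22] -> hit [11,22], descend [3, 6]
    N3 x:[11,28] y:[11,39] z:[14,22] -> hit [14,22] leaf, test {P6@t=14, P9@t=22, P11(miss)}
    N6 x:[17,28] y:[8,24] z:[5,13] -> miss, prune
  N5 x:[-14,15] y:[21,38] z:[9/2,49/2] -> miss, prune

Visited [0, 2, 3, 6, 5]. Tests: 5 box, 1 leaf. Nearest: P6.

== RESULT ==
[0, 2, 3, 6, 5]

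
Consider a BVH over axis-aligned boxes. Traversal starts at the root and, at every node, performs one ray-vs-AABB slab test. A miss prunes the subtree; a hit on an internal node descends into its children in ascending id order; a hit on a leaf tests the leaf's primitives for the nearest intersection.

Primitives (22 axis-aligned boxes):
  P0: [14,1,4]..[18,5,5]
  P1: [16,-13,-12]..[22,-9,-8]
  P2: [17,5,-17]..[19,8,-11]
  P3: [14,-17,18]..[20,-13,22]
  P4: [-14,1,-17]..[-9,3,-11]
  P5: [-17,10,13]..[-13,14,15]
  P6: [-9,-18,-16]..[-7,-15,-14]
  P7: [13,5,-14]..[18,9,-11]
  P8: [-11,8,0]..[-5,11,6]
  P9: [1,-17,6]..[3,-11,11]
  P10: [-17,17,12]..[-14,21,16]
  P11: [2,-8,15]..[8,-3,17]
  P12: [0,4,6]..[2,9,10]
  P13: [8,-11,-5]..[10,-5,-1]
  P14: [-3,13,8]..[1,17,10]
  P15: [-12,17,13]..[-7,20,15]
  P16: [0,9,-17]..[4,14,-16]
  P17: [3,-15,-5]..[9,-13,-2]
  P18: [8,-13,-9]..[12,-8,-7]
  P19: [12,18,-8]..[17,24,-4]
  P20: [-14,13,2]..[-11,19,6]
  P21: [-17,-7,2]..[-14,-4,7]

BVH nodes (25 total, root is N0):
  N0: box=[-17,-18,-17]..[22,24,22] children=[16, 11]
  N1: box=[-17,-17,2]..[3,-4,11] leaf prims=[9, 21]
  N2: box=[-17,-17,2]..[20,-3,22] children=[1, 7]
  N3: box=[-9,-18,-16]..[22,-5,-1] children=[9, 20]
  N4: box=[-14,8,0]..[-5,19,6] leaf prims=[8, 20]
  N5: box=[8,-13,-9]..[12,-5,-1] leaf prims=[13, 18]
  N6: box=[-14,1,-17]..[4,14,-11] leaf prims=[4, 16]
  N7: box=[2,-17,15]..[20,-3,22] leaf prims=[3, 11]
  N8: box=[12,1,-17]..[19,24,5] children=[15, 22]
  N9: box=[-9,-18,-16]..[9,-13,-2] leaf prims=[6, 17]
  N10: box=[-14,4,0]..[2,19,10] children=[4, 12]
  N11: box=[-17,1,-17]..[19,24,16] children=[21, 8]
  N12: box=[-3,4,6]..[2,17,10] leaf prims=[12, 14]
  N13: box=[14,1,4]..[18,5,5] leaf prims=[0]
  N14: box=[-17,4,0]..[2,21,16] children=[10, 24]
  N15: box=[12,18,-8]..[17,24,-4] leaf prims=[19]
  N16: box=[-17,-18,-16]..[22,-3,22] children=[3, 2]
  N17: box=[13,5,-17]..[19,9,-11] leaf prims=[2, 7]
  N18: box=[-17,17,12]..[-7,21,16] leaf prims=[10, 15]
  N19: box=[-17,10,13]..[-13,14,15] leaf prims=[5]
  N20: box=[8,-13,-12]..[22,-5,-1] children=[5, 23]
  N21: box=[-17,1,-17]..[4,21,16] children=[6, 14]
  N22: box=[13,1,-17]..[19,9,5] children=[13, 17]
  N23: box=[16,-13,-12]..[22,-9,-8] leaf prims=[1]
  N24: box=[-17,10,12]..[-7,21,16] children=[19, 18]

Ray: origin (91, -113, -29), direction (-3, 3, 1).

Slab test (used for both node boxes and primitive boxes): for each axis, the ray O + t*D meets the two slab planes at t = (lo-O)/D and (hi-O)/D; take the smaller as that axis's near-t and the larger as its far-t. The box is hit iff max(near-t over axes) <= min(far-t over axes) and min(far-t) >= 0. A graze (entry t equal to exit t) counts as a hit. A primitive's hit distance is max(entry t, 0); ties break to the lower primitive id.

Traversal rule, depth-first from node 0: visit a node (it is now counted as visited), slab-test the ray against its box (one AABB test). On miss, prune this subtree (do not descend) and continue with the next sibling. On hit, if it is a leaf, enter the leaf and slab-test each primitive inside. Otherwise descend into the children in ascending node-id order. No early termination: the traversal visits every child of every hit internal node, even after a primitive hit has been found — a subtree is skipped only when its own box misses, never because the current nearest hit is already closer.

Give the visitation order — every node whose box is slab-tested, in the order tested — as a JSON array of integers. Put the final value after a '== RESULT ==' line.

Traverse from the root:
N0 x:[23,36] y:[95/3,137/3] z:[12,51] -> hit [95/3,36], descend [11, 16]
  N11 x:[24,36] y:[38,137/3] z:[12,45] -> miss, prune
  N16 x:[23,36] y:[95/3,110/3] z:[13,51] -> hit [95/3,36], descend [2, 3]
    N2 x:[71/3,36] y:[32,110/3] z:[31,51] -> hit [32,36], descend [1, 7]
      N1 x:[88/3,36] y:[32,109/3] z:[31,40] -> hit [32,36] leaf, test {P9(miss), P21@t=106/3}
      N7 x:[71/3,89/3] y:[32,110/3] z:[44,51] -> miss, prune
    N3 x:[23,100/3] y:[95/3,36] z:[13,28] -> miss, prune

Visited [0, 11, 16, 2, 1, 7, 3]. Tests: 7 box, 1 leaf. Nearest: P21.

== RESULT ==
[0, 11, 16, 2, 1, 7, 3]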